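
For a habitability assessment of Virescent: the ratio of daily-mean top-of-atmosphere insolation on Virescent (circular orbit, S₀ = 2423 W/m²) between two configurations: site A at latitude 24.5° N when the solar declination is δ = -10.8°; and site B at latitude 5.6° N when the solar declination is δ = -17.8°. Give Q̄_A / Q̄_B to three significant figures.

— Configuration A (φ=+24.5°):
cos H₀ = −tan(+24.5°) tan(-10.800°) = 0.0869, H₀ = 1.4838 rad.
Bracket: H₀ sin φ sin δ + cos φ cos δ sin H₀ = 1.4838×0.41469×-0.18738 + 0.90996×0.98229×0.99621 = -0.115298 + 0.890457 = 0.775159.
Q̄ = (S₀/π) × [bracket] = (2423/π) × 0.775159 = 597.85 W/m².
— Configuration B (φ=+5.6°):
cos H₀ = −tan(+5.6°) tan(-17.800°) = 0.0315, H₀ = 1.5393 rad.
Bracket: H₀ sin φ sin δ + cos φ cos δ sin H₀ = 1.5393×0.09758×-0.30570 + 0.99523×0.95213×0.99950 = -0.045918 + 0.947115 = 0.901197.
Q̄ = (S₀/π) × [bracket] = (2423/π) × 0.901197 = 695.06 W/m².
Ratio Q̄_A / Q̄_B = 597.85 / 695.06 = 0.8601.

Q̄_A / Q̄_B ≈ 0.860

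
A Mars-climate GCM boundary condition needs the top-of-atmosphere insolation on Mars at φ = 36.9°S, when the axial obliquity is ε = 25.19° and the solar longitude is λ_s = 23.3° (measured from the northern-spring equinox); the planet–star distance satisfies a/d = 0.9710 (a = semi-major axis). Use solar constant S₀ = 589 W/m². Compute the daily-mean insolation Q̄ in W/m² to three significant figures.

Solar declination: sin δ = sin ε · sin λ_s = sin 25.19° × sin 23.3° = 0.16835, so δ = +9.692°.
cos H₀ = −tan(-36.9°) tan(+9.692°) = 0.1282, H₀ = 1.4422 rad.
Bracket: H₀ sin φ sin δ + cos φ cos δ sin H₀ = 1.4422×-0.60042×0.16835 + 0.79968×0.98573×0.99174 = -0.145779 + 0.781757 = 0.635978.
Inverse-square distance factor (a/d)² = 0.9710² = 0.942841.
Q̄ = (S₀/π) × 0.942841 × [bracket] = (589/π) × 0.942841 × 0.635978 = 112.4 W/m².

Q̄ ≈ 112 W/m²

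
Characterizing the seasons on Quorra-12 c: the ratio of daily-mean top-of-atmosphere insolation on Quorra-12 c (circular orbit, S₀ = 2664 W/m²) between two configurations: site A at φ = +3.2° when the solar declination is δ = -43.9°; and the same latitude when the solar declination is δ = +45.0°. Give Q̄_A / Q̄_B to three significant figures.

— Configuration A (φ=+3.2°):
cos H₀ = −tan(+3.2°) tan(-43.900°) = 0.0538, H₀ = 1.5170 rad.
Bracket: H₀ sin φ sin δ + cos φ cos δ sin H₀ = 1.5170×0.05582×-0.69340 + 0.99844×0.72055×0.99855 = -0.058716 + 0.718383 = 0.659667.
Q̄ = (S₀/π) × [bracket] = (2664/π) × 0.659667 = 559.38 W/m².
— Configuration B (φ=+3.2°):
cos H₀ = −tan(+3.2°) tan(+45.000°) = -0.0559, H₀ = 1.6267 rad.
Bracket: H₀ sin φ sin δ + cos φ cos δ sin H₀ = 1.6267×0.05582×0.70711 + 0.99844×0.70711×0.99844 = 0.064207 + 0.704906 = 0.769113.
Q̄ = (S₀/π) × [bracket] = (2664/π) × 0.769113 = 652.19 W/m².
Ratio Q̄_A / Q̄_B = 559.38 / 652.19 = 0.8577.

Q̄_A / Q̄_B ≈ 0.858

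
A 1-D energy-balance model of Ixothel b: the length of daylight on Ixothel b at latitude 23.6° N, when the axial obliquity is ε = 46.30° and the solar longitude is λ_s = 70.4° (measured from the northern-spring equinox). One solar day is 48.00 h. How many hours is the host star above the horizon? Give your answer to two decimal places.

30.39 h

Solar declination: sin δ = sin ε · sin λ_s = sin 46.30° × sin 70.4° = 0.68108, so δ = +42.928°.
cos H₀ = −tan φ · tan δ = −tan(+23.6°) × tan(+42.928°) = -0.4064, so H₀ = 1.9893 rad = 113.98°.
Daylight = 2H₀/(2π) × 48.00 h = (1.9893/π) × 48.00 = 30.39 h.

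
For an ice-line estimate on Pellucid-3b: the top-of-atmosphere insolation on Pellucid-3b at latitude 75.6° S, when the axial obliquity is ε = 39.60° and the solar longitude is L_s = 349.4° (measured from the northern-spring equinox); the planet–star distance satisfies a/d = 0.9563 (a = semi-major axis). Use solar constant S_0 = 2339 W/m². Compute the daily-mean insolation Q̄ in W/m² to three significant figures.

Q̄ ≈ 308 W/m²

Solar declination: sin δ = sin ε · sin L_s = sin 39.60° × sin 349.4° = -0.11726, so δ = -6.734°.
cos h₀ = −tan(-75.6°) tan(-6.734°) = -0.4599, h₀ = 2.0486 rad.
Bracket: h₀ sin ϕ sin δ + cos ϕ cos δ sin h₀ = 2.0486×-0.96858×-0.11726 + 0.24869×0.99310×0.88800 = 0.232671 + 0.219313 = 0.451984.
Inverse-square distance factor (a/d)² = 0.9563² = 0.914510.
Q̄ = (S_0/π) × 0.914510 × [bracket] = (2339/π) × 0.914510 × 0.451984 = 307.7 W/m².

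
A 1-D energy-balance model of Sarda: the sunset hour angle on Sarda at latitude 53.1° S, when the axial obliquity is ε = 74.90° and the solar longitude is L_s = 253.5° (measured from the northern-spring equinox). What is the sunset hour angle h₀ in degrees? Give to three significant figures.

h₀ = 180°

Solar declination: sin δ = sin ε · sin L_s = sin 74.90° × sin 253.5° = -0.92571, so δ = -67.776°.
Sunrise equation: cos h₀ = −tan ϕ · tan δ = -3.2598 ≤ −1, so the host star never sets (polar day) and h₀ = π.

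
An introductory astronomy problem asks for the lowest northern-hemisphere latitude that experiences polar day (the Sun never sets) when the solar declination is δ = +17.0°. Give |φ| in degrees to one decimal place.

Polar day requires cos H₀ = −tan φ tan δ ≤ −1, i.e. tan φ tan δ ≥ 1.
The boundary is |tan φ| · |tan δ| = 1, so |φ| = 90° − |δ| = 90° − 17.0° = 73.0° in the northern hemisphere.

|φ| = 73.0°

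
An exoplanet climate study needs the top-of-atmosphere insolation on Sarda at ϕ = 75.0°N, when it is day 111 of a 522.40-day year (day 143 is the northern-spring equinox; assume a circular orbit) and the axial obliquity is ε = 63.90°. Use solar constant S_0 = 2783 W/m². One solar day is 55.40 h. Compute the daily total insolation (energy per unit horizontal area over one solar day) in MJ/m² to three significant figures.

Solar longitude: L_s = 360° × (111 − 143)/522.40 = -22.052°, i.e. -22.052° + 360° = 337.948°.
sin δ = sin 63.90° × sin 337.948° = -0.33716, so δ = -19.704°.
cos h₀ = −tan(+75.0°) tan(-19.704°) = 1.3366 ≥ 1 ⇒ polar night, h₀ = 0 and Q̄ = 0.
Daily total = Q̄ × 55.40 h × 3600 s/h = 0.00 MJ/m².

0.00 MJ/m²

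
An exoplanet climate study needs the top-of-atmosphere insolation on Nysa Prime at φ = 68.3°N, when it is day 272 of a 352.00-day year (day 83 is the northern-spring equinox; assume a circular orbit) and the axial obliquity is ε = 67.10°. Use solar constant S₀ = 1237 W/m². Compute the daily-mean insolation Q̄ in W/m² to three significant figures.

Solar longitude: λ_s = 360° × (272 − 83)/352.00 = 193.295°.
sin δ = sin 67.10° × sin 193.295° = -0.21185, so δ = -12.231°.
cos H₀ = −tan(+68.3°) tan(-12.231°) = 0.5447, H₀ = 0.9948 rad.
Bracket: H₀ sin φ sin δ + cos φ cos δ sin H₀ = 0.9948×0.92913×-0.21185 + 0.36975×0.97730×0.83862 = -0.195813 + 0.303041 = 0.107228.
Q̄ = (S₀/π) × [bracket] = (1237/π) × 0.107228 = 42.22 W/m².

Q̄ ≈ 42.2 W/m²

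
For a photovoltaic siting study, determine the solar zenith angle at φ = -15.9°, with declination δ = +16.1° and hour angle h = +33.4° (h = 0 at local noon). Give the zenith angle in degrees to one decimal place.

θ_z = 45.9°

cos θ_z = sin φ sin δ + cos φ cos δ cos h = -0.075973 + 0.771417 = 0.695444.
θ_z = arccos(0.695444) = 45.9°.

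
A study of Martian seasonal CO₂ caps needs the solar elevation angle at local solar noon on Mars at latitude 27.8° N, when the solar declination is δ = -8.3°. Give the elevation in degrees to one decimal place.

At local noon the hour angle is zero, so the zenith angle equals |φ − δ| = |+27.8° − (-8.300°)| = 36.100°.
Elevation = 90° − 36.100° = 53.9°.

53.9°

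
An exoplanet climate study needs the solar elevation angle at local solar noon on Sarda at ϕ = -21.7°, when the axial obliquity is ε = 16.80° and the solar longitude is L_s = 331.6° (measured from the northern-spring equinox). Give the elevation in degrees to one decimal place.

76.2°

Solar declination: sin δ = sin ε · sin L_s = sin 16.80° × sin 331.6° = -0.13747, so δ = -7.902°.
At local noon the hour angle is zero, so the zenith angle equals |ϕ − δ| = |-21.7° − (-7.902°)| = 13.798°.
Elevation = 90° − 13.798° = 76.2°.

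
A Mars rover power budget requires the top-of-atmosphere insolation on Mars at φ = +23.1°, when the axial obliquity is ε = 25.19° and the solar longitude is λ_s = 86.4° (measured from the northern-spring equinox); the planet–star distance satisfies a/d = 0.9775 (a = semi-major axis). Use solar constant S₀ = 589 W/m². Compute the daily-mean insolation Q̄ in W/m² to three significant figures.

Q̄ ≈ 199 W/m²

Solar declination: sin δ = sin ε · sin λ_s = sin 25.19° × sin 86.4° = 0.42478, so δ = +25.137°.
cos H₀ = −tan(+23.1°) tan(+25.137°) = -0.2001, H₀ = 1.7723 rad.
Bracket: H₀ sin φ sin δ + cos φ cos δ sin H₀ = 1.7723×0.39234×0.42478 + 0.91982×0.90530×0.97977 = 0.295368 + 0.815867 = 1.111235.
Inverse-square distance factor (a/d)² = 0.9775² = 0.955506.
Q̄ = (S₀/π) × 0.955506 × [bracket] = (589/π) × 0.955506 × 1.111235 = 199.1 W/m².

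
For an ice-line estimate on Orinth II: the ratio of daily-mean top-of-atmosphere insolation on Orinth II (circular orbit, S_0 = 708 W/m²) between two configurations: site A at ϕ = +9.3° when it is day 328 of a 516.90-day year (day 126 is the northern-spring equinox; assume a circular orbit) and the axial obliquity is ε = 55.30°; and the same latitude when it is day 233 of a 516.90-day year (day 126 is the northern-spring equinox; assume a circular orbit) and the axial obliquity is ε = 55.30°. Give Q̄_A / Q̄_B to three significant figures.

— Configuration A (ϕ=+9.3°):
Solar longitude: L_s = 360° × (328 − 126)/516.90 = 140.685°.
sin δ = sin 55.30° × sin 140.685° = 0.52090, so δ = +31.393°.
cos h₀ = −tan(+9.3°) tan(+31.393°) = -0.0999, h₀ = 1.6709 rad.
Bracket: h₀ sin ϕ sin δ + cos ϕ cos δ sin h₀ = 1.6709×0.16160×0.52090 + 0.98686×0.85362×0.99499 = 0.140652 + 0.838183 = 0.978835.
Q̄ = (S_0/π) × [bracket] = (708/π) × 0.978835 = 220.59 W/m².
— Configuration B (ϕ=+9.3°):
Solar longitude: L_s = 360° × (233 − 126)/516.90 = 74.521°.
sin δ = sin 55.30° × sin 74.521° = 0.79232, so δ = +52.403°.
cos h₀ = −tan(+9.3°) tan(+52.403°) = -0.2127, h₀ = 1.7851 rad.
Bracket: h₀ sin ϕ sin δ + cos ϕ cos δ sin h₀ = 1.7851×0.16160×0.79232 + 0.98686×0.61010×0.97712 = 0.228562 + 0.588308 = 0.816870.
Q̄ = (S_0/π) × [bracket] = (708/π) × 0.816870 = 184.09 W/m².
Ratio Q̄_A / Q̄_B = 220.59 / 184.09 = 1.198.

Q̄_A / Q̄_B ≈ 1.20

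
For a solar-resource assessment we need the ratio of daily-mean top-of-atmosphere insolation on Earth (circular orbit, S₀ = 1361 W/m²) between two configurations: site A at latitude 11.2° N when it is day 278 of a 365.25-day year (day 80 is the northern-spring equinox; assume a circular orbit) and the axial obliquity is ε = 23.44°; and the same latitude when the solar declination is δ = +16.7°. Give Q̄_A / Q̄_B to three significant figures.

— Configuration A (φ=+11.2°):
Solar longitude: λ_s = 360° × (278 − 80)/365.25 = 195.154°.
sin δ = sin 23.44° × sin 195.154° = -0.10399, so δ = -5.969°.
cos H₀ = −tan(+11.2°) tan(-5.969°) = 0.0207, H₀ = 1.5501 rad.
Bracket: H₀ sin φ sin δ + cos φ cos δ sin H₀ = 1.5501×0.19423×-0.10399 + 0.98096×0.99458×0.99979 = -0.031309 + 0.975438 = 0.944129.
Q̄ = (S₀/π) × [bracket] = (1361/π) × 0.944129 = 409.02 W/m².
— Configuration B (φ=+11.2°):
cos H₀ = −tan(+11.2°) tan(+16.700°) = -0.0594, H₀ = 1.6302 rad.
Bracket: H₀ sin φ sin δ + cos φ cos δ sin H₀ = 1.6302×0.19423×0.28736 + 0.98096×0.95782×0.99823 = 0.090988 + 0.937920 = 1.028908.
Q̄ = (S₀/π) × [bracket] = (1361/π) × 1.028908 = 445.74 W/m².
Ratio Q̄_A / Q̄_B = 409.02 / 445.74 = 0.9176.

Q̄_A / Q̄_B ≈ 0.918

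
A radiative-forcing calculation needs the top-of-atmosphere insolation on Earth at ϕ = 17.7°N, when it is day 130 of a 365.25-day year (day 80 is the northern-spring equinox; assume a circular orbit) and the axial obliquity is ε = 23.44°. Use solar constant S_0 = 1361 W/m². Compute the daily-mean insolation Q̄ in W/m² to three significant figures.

Solar longitude: L_s = 360° × (130 − 80)/365.25 = 49.281°.
sin δ = sin 23.44° × sin 49.281° = 0.30149, so δ = +17.547°.
cos h₀ = −tan(+17.7°) tan(+17.547°) = -0.1009, h₀ = 1.6719 rad.
Bracket: h₀ sin ϕ sin δ + cos ϕ cos δ sin h₀ = 1.6719×0.30403×0.30149 + 0.95266×0.95347×0.99490 = 0.153250 + 0.903700 = 1.056950.
Q̄ = (S_0/π) × [bracket] = (1361/π) × 1.056950 = 457.9 W/m².

Q̄ ≈ 458 W/m²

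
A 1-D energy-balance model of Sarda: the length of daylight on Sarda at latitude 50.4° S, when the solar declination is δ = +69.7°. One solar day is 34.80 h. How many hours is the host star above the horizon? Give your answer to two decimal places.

0.00 h

cos H₀ = −tan φ · tan δ = 3.2678 ≥ 1, so the host star never rises (polar night) and H₀ = 0.
Daylight = 2H₀/(2π) × 34.80 h = (0.0000/π) × 34.80 = 0.00 h.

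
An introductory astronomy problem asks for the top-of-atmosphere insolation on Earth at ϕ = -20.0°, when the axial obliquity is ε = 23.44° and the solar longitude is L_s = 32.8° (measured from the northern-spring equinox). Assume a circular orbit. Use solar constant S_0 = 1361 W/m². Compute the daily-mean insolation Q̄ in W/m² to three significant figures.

Solar declination: sin δ = sin ε · sin L_s = sin 23.44° × sin 32.8° = 0.21549, so δ = +12.444°.
cos h₀ = −tan(-20.0°) tan(+12.444°) = 0.0803, h₀ = 1.4904 rad.
Bracket: h₀ sin ϕ sin δ + cos ϕ cos δ sin h₀ = 1.4904×-0.34202×0.21549 + 0.93969×0.97651×0.99677 = -0.109845 + 0.914653 = 0.804808.
Q̄ = (S_0/π) × [bracket] = (1361/π) × 0.804808 = 348.7 W/m².

Q̄ ≈ 349 W/m²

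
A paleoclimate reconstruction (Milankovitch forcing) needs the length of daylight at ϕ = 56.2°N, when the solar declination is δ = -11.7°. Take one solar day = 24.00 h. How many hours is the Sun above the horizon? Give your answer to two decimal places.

9.60 h

cos h₀ = −tan ϕ · tan δ = −tan(+56.2°) × tan(-11.700°) = 0.3093, so h₀ = 1.2563 rad = 71.98°.
Daylight = 2h₀/(2π) × 24.00 h = (1.2563/π) × 24.00 = 9.60 h.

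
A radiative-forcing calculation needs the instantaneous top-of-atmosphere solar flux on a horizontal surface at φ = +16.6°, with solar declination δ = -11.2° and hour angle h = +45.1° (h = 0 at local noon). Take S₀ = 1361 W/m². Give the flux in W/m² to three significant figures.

cos θ_z = sin φ sin δ + cos φ cos δ cos h = -0.055490 + 0.663570 = 0.608080.
Flux = S₀ · cos θ_z = 1361 × 0.608080 = 827.6 W/m².

828 W/m²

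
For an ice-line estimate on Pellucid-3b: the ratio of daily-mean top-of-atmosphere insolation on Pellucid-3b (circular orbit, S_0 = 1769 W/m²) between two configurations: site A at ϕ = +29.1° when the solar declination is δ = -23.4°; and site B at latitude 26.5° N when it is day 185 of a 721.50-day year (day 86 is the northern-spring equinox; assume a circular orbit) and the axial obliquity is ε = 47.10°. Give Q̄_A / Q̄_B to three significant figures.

Q̄_A / Q̄_B ≈ 0.444

— Configuration A (ϕ=+29.1°):
cos h₀ = −tan(+29.1°) tan(-23.400°) = 0.2409, h₀ = 1.3275 rad.
Bracket: h₀ sin ϕ sin δ + cos ϕ cos δ sin h₀ = 1.3275×0.48634×-0.39715 + 0.87377×0.91775×0.97056 = -0.256407 + 0.778294 = 0.521887.
Q̄ = (S_0/π) × [bracket] = (1769/π) × 0.521887 = 293.87 W/m².
— Configuration B (ϕ=+26.5°):
Solar longitude: L_s = 360° × (185 − 86)/721.50 = 49.397°.
sin δ = sin 47.10° × sin 49.397° = 0.55617, so δ = +33.792°.
cos h₀ = −tan(+26.5°) tan(+33.792°) = -0.3337, h₀ = 1.9110 rad.
Bracket: h₀ sin ϕ sin δ + cos ϕ cos δ sin h₀ = 1.9110×0.44620×0.55617 + 0.89493×0.83107×0.94269 = 0.474240 + 0.701125 = 1.175365.
Q̄ = (S_0/π) × [bracket] = (1769/π) × 1.175365 = 661.84 W/m².
Ratio Q̄_A / Q̄_B = 293.87 / 661.84 = 0.4440.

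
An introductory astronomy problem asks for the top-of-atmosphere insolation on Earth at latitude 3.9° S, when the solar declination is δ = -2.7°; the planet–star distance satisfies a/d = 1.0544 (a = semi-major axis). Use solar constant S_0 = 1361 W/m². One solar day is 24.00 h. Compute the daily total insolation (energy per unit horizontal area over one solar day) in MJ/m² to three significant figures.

cos h₀ = −tan(-3.9°) tan(-2.700°) = -0.0032, h₀ = 1.5740 rad.
Bracket: h₀ sin ϕ sin δ + cos ϕ cos δ sin h₀ = 1.5740×-0.06802×-0.04711 + 0.99768×0.99889×0.99999 = 0.005044 + 0.996563 = 1.001607.
Inverse-square distance factor (a/d)² = 1.0544² = 1.111759.
Q̄ = (S_0/π) × 1.111759 × [bracket] = (1361/π) × 1.111759 × 1.001607 = 482.41 W/m².
Daily total = Q̄ × 24.00 h × 3600 s/h = 482.41 × 24.00 × 3600 / 10⁶ = 41.68 MJ/m².

41.7 MJ/m²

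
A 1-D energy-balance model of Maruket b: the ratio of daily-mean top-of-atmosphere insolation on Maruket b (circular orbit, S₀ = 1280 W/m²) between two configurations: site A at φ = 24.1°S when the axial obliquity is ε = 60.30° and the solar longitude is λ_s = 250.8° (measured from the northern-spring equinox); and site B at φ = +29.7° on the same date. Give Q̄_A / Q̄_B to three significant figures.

— Configuration A (φ=-24.1°):
Solar declination: sin δ = sin ε · sin λ_s = sin 60.30° × sin 250.8° = -0.82032, so δ = -55.116°.
cos H₀ = −tan(-24.1°) tan(-55.116°) = -0.6416, H₀ = 2.2674 rad.
Bracket: H₀ sin φ sin δ + cos φ cos δ sin H₀ = 2.2674×-0.40833×-0.82032 + 0.91283×0.57191×0.76703 = 0.759491 + 0.400433 = 1.159924.
Q̄ = (S₀/π) × [bracket] = (1280/π) × 1.159924 = 472.60 W/m².
— Configuration B (φ=+29.7°):
cos H₀ = −tan(+29.7°) tan(-55.116°) = 0.8181, H₀ = 0.6126 rad.
Bracket: H₀ sin φ sin δ + cos φ cos δ sin H₀ = 0.6126×0.49546×-0.82032 + 0.86863×0.57191×0.57503 = -0.248983 + 0.285662 = 0.036679.
Q̄ = (S₀/π) × [bracket] = (1280/π) × 0.036679 = 14.944 W/m².
Ratio Q̄_A / Q̄_B = 472.60 / 14.944 = 31.62.

Q̄_A / Q̄_B ≈ 31.6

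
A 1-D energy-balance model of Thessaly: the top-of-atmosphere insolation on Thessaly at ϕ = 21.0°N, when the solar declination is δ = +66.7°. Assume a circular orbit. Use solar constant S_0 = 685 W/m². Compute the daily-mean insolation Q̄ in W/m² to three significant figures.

cos h₀ = −tan(+21.0°) tan(+66.700°) = -0.8913, h₀ = 2.6710 rad.
Bracket: h₀ sin ϕ sin δ + cos ϕ cos δ sin h₀ = 2.6710×0.35837×0.91845 + 0.93358×0.39555×0.45337 = 0.879146 + 0.167419 = 1.046565.
Q̄ = (S_0/π) × [bracket] = (685/π) × 1.046565 = 228.2 W/m².

Q̄ ≈ 228 W/m²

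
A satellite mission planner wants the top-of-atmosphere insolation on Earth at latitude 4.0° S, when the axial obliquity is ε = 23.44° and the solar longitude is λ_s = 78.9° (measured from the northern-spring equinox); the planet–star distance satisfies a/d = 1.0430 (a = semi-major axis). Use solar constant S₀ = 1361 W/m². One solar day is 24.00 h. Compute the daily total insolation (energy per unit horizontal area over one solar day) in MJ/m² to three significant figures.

Solar declination: sin δ = sin ε · sin λ_s = sin 23.44° × sin 78.9° = 0.39035, so δ = +22.976°.
cos H₀ = −tan(-4.0°) tan(+22.976°) = 0.0296, H₀ = 1.5411 rad.
Bracket: H₀ sin φ sin δ + cos φ cos δ sin H₀ = 1.5411×-0.06976×0.39035 + 0.99756×0.92067×0.99956 = -0.041965 + 0.918019 = 0.876054.
Inverse-square distance factor (a/d)² = 1.0430² = 1.087849.
Q̄ = (S₀/π) × 1.087849 × [bracket] = (1361/π) × 1.087849 × 0.876054 = 412.86 W/m².
Daily total = Q̄ × 24.00 h × 3600 s/h = 412.86 × 24.00 × 3600 / 10⁶ = 35.67 MJ/m².

35.7 MJ/m²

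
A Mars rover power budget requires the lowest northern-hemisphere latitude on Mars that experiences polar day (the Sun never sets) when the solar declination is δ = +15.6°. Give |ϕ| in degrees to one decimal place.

|ϕ| = 74.4°

Polar day requires cos h₀ = −tan ϕ tan δ ≤ −1, i.e. tan ϕ tan δ ≥ 1.
The boundary is |tan ϕ| · |tan δ| = 1, so |ϕ| = 90° − |δ| = 90° − 15.6° = 74.4° in the northern hemisphere.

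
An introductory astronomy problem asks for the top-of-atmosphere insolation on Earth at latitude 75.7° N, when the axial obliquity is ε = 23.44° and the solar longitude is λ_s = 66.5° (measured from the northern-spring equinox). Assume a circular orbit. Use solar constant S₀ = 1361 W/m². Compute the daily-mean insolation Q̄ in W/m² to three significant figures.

Solar declination: sin δ = sin ε · sin λ_s = sin 23.44° × sin 66.5° = 0.36480, so δ = +21.395°.
cos H₀ = −tan(+75.7°) tan(+21.395°) = -1.5371 ≤ −1 ⇒ polar day, H₀ = π.
Bracket: H₀ sin φ sin δ + cos φ cos δ sin H₀ = 3.1416×0.96902×0.36480 + 0.24700×0.93109×0.00000 = 1.110551 + 0.000000 = 1.110551.
Q̄ = (S₀/π) × [bracket] = (1361/π) × 1.110551 = 481.1 W/m².

Q̄ ≈ 481 W/m²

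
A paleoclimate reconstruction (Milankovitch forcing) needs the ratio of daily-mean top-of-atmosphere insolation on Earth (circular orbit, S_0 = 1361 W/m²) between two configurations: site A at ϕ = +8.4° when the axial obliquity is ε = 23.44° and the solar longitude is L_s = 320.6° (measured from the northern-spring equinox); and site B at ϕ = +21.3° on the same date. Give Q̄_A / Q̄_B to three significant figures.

— Configuration A (ϕ=+8.4°):
Solar declination: sin δ = sin ε · sin L_s = sin 23.44° × sin 320.6° = -0.25249, so δ = -14.625°.
cos h₀ = −tan(+8.4°) tan(-14.625°) = 0.0385, h₀ = 1.5323 rad.
Bracket: h₀ sin ϕ sin δ + cos ϕ cos δ sin h₀ = 1.5323×0.14608×-0.25249 + 0.98927×0.96760×0.99926 = -0.056517 + 0.956509 = 0.899992.
Q̄ = (S_0/π) × [bracket] = (1361/π) × 0.899992 = 389.89 W/m².
— Configuration B (ϕ=+21.3°):
cos h₀ = −tan(+21.3°) tan(-14.625°) = 0.1017, h₀ = 1.4689 rad.
Bracket: h₀ sin ϕ sin δ + cos ϕ cos δ sin h₀ = 1.4689×0.36325×-0.25249 + 0.93169×0.96760×0.99481 = -0.134723 + 0.896824 = 0.762101.
Q̄ = (S_0/π) × [bracket] = (1361/π) × 0.762101 = 330.16 W/m².
Ratio Q̄_A / Q̄_B = 389.89 / 330.16 = 1.181.

Q̄_A / Q̄_B ≈ 1.18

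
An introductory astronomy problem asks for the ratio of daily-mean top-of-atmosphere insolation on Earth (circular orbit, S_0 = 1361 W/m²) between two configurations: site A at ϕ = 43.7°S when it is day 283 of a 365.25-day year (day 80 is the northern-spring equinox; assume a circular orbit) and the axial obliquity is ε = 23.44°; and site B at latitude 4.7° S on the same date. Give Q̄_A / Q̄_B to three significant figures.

— Configuration A (ϕ=-43.7°):
Solar longitude: L_s = 360° × (283 − 80)/365.25 = 200.082°.
sin δ = sin 23.44° × sin 200.082° = -0.13659, so δ = -7.850°.
cos h₀ = −tan(-43.7°) tan(-7.850°) = -0.1318, h₀ = 1.7029 rad.
Bracket: h₀ sin ϕ sin δ + cos ϕ cos δ sin h₀ = 1.7029×-0.69088×-0.13659 + 0.72297×0.99063×0.99128 = 0.160698 + 0.709951 = 0.870649.
Q̄ = (S_0/π) × [bracket] = (1361/π) × 0.870649 = 377.18 W/m².
— Configuration B (ϕ=-4.7°):
cos h₀ = −tan(-4.7°) tan(-7.850°) = -0.0113, h₀ = 1.5821 rad.
Bracket: h₀ sin ϕ sin δ + cos ϕ cos δ sin h₀ = 1.5821×-0.08194×-0.13659 + 0.99664×0.99063×0.99994 = 0.017707 + 0.987242 = 1.004949.
Q̄ = (S_0/π) × [bracket] = (1361/π) × 1.004949 = 435.36 W/m².
Ratio Q̄_A / Q̄_B = 377.18 / 435.36 = 0.8664.

Q̄_A / Q̄_B ≈ 0.866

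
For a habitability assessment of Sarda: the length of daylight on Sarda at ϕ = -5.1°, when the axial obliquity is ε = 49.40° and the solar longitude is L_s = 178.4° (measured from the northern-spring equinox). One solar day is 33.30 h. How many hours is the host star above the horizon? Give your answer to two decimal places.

16.63 h

Solar declination: sin δ = sin ε · sin L_s = sin 49.40° × sin 178.4° = 0.02120, so δ = +1.215°.
cos h₀ = −tan ϕ · tan δ = −tan(-5.1°) × tan(+1.215°) = 0.0019, so h₀ = 1.5689 rad = 89.89°.
Daylight = 2h₀/(2π) × 33.30 h = (1.5689/π) × 33.30 = 16.63 h.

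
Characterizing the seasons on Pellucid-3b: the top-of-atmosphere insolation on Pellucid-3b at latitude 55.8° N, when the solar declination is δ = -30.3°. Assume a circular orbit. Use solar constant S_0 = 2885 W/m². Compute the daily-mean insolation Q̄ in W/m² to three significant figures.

cos h₀ = −tan(+55.8°) tan(-30.300°) = 0.8598, h₀ = 0.5358 rad.
Bracket: h₀ sin ϕ sin δ + cos ϕ cos δ sin h₀ = 0.5358×0.82708×-0.50453 + 0.56208×0.86340×0.51055 = -0.223582 + 0.247770 = 0.024188.
Q̄ = (S_0/π) × [bracket] = (2885/π) × 0.024188 = 22.21 W/m².

Q̄ ≈ 22.2 W/m²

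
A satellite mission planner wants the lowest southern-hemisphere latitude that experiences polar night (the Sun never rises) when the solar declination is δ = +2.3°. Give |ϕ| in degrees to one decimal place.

Polar night requires cos h₀ = −tan ϕ tan δ ≥ 1, i.e. tan ϕ tan δ ≤ −1.
The boundary is |tan ϕ| · |tan δ| = 1, so |ϕ| = 90° − |δ| = 90° − 2.3° = 87.7° in the southern hemisphere.

|ϕ| = 87.7°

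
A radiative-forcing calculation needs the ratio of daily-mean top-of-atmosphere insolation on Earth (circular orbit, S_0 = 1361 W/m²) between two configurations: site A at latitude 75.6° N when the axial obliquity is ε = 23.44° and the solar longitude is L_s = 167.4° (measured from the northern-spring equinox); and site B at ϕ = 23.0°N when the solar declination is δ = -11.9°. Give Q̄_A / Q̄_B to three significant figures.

— Configuration A (ϕ=+75.6°):
Solar declination: sin δ = sin ε · sin L_s = sin 23.44° × sin 167.4° = 0.08677, so δ = +4.978°.
cos h₀ = −tan(+75.6°) tan(+4.978°) = -0.3392, h₀ = 1.9169 rad.
Bracket: h₀ sin ϕ sin δ + cos ϕ cos δ sin h₀ = 1.9169×0.96858×0.08677 + 0.24869×0.99623×0.94070 = 0.161103 + 0.233061 = 0.394164.
Q̄ = (S_0/π) × [bracket] = (1361/π) × 0.394164 = 170.76 W/m².
— Configuration B (ϕ=+23.0°):
cos h₀ = −tan(+23.0°) tan(-11.900°) = 0.0895, h₀ = 1.4812 rad.
Bracket: h₀ sin ϕ sin δ + cos ϕ cos δ sin h₀ = 1.4812×0.39073×-0.20620 + 0.92050×0.97851×0.99599 = -0.119338 + 0.897107 = 0.777769.
Q̄ = (S_0/π) × [bracket] = (1361/π) × 0.777769 = 336.94 W/m².
Ratio Q̄_A / Q̄_B = 170.76 / 336.94 = 0.5068.

Q̄_A / Q̄_B ≈ 0.507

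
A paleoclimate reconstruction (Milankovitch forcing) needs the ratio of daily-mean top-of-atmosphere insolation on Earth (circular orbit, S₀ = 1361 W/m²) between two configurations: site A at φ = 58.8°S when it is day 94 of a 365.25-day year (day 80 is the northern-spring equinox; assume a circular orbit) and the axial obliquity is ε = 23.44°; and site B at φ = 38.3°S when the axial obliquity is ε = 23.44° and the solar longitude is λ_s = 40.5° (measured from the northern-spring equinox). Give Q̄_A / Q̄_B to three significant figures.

— Configuration A (φ=-58.8°):
Solar longitude: λ_s = 360° × (94 − 80)/365.25 = 13.799°.
sin δ = sin 23.44° × sin 13.799° = 0.09488, so δ = +5.444°.
cos H₀ = −tan(-58.8°) tan(+5.444°) = 0.1574, H₀ = 1.4128 rad.
Bracket: H₀ sin φ sin δ + cos φ cos δ sin H₀ = 1.4128×-0.85536×0.09488 + 0.51803×0.99549×0.98754 = -0.114658 + 0.509268 = 0.394610.
Q̄ = (S₀/π) × [bracket] = (1361/π) × 0.394610 = 170.95 W/m².
— Configuration B (φ=-38.3°):
Solar declination: sin δ = sin ε · sin λ_s = sin 23.44° × sin 40.5° = 0.25834, so δ = +14.972°.
cos H₀ = −tan(-38.3°) tan(+14.972°) = 0.2112, H₀ = 1.3580 rad.
Bracket: H₀ sin φ sin δ + cos φ cos δ sin H₀ = 1.3580×-0.61978×0.25834 + 0.78478×0.96605×0.97744 = -0.217435 + 0.741033 = 0.523598.
Q̄ = (S₀/π) × [bracket] = (1361/π) × 0.523598 = 226.83 W/m².
Ratio Q̄_A / Q̄_B = 170.95 / 226.83 = 0.7536.

Q̄_A / Q̄_B ≈ 0.754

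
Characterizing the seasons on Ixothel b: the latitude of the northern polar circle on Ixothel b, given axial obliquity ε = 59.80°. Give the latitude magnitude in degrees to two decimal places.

The polar circle is the lowest latitude that experiences at least one full rotation of continuous daylight at the northern-summer solstice; it lies at |ϕ| = 90° − ε = 90° − 59.80° = 30.20°.

30.20°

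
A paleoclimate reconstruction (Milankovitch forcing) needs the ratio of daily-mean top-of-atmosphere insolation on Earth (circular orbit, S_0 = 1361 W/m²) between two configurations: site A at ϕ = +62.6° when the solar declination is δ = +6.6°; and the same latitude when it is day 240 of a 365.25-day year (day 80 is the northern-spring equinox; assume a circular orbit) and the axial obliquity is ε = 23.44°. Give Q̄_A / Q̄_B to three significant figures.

— Configuration A (ϕ=+62.6°):
cos h₀ = −tan(+62.6°) tan(+6.600°) = -0.2232, h₀ = 1.7959 rad.
Bracket: h₀ sin ϕ sin δ + cos ϕ cos δ sin h₀ = 1.7959×0.88782×0.11494 + 0.46020×0.99337×0.97477 = 0.183264 + 0.445615 = 0.628879.
Q̄ = (S_0/π) × [bracket] = (1361/π) × 0.628879 = 272.44 W/m².
— Configuration B (ϕ=+62.6°):
Solar longitude: L_s = 360° × (240 − 80)/365.25 = 157.700°.
sin δ = sin 23.44° × sin 157.700° = 0.15094, so δ = +8.682°.
cos h₀ = −tan(+62.6°) tan(+8.682°) = -0.2946, h₀ = 1.8698 rad.
Bracket: h₀ sin ϕ sin δ + cos ϕ cos δ sin h₀ = 1.8698×0.88782×0.15094 + 0.46020×0.98854×0.95563 = 0.250567 + 0.434741 = 0.685308.
Q̄ = (S_0/π) × [bracket] = (1361/π) × 0.685308 = 296.89 W/m².
Ratio Q̄_A / Q̄_B = 272.44 / 296.89 = 0.9176.

Q̄_A / Q̄_B ≈ 0.918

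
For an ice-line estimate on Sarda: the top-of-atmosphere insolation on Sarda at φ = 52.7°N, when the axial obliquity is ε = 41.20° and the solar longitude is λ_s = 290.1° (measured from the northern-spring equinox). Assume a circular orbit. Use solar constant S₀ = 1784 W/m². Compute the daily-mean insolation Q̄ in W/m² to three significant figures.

Solar declination: sin δ = sin ε · sin λ_s = sin 41.20° × sin 290.1° = -0.61857, so δ = -38.212°.
cos H₀ = −tan(+52.7°) tan(-38.212°) = 1.0334 ≥ 1 ⇒ polar night, H₀ = 0 and Q̄ = 0.

Q̄ ≈ 0.00 W/m²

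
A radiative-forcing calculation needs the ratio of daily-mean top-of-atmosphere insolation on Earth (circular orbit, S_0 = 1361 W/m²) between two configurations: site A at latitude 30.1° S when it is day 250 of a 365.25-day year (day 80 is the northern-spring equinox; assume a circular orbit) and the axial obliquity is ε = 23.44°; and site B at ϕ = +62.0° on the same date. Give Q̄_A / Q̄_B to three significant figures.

— Configuration A (ϕ=-30.1°):
Solar longitude: L_s = 360° × (250 − 80)/365.25 = 167.556°.
sin δ = sin 23.44° × sin 167.556° = 0.08571, so δ = +4.917°.
cos h₀ = −tan(-30.1°) tan(+4.917°) = 0.0499, h₀ = 1.5209 rad.
Bracket: h₀ sin ϕ sin δ + cos ϕ cos δ sin h₀ = 1.5209×-0.50151×0.08571 + 0.86515×0.99632×0.99876 = -0.065375 + 0.860897 = 0.795522.
Q̄ = (S_0/π) × [bracket] = (1361/π) × 0.795522 = 344.64 W/m².
— Configuration B (ϕ=+62.0°):
cos h₀ = −tan(+62.0°) tan(+4.917°) = -0.1618, h₀ = 1.7333 rad.
Bracket: h₀ sin ϕ sin δ + cos ϕ cos δ sin h₀ = 1.7333×0.88295×0.08571 + 0.46947×0.99632×0.98682 = 0.131172 + 0.461578 = 0.592750.
Q̄ = (S_0/π) × [bracket] = (1361/π) × 0.592750 = 256.79 W/m².
Ratio Q̄_A / Q̄_B = 344.64 / 256.79 = 1.342.

Q̄_A / Q̄_B ≈ 1.34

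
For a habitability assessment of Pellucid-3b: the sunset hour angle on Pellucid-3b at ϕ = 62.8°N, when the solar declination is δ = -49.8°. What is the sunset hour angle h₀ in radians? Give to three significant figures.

cos h₀ = −tan ϕ · tan δ = 2.3025 ≥ 1, so the host star never rises (polar night) and h₀ = 0.

h₀ = 0.00 rad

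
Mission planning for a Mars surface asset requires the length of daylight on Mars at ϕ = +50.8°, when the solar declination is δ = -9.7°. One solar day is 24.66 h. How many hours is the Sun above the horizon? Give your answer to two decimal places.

10.67 h

cos h₀ = −tan ϕ · tan δ = −tan(+50.8°) × tan(-9.700°) = 0.2096, so h₀ = 1.3596 rad = 77.90°.
Daylight = 2h₀/(2π) × 24.66 h = (1.3596/π) × 24.66 = 10.67 h.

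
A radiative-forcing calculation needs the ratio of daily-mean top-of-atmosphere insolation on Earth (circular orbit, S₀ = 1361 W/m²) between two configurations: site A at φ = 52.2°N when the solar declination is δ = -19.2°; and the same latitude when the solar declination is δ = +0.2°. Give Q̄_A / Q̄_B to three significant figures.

— Configuration A (φ=+52.2°):
cos H₀ = −tan(+52.2°) tan(-19.200°) = 0.4489, H₀ = 1.1052 rad.
Bracket: H₀ sin φ sin δ + cos φ cos δ sin H₀ = 1.1052×0.79016×-0.32887 + 0.61291×0.94438×0.89356 = -0.287197 + 0.517210 = 0.230013.
Q̄ = (S₀/π) × [bracket] = (1361/π) × 0.230013 = 99.646 W/m².
— Configuration B (φ=+52.2°):
cos H₀ = −tan(+52.2°) tan(+0.200°) = -0.0045, H₀ = 1.5753 rad.
Bracket: H₀ sin φ sin δ + cos φ cos δ sin H₀ = 1.5753×0.79016×0.00349 + 0.61291×0.99999×0.99999 = 0.004344 + 0.612898 = 0.617242.
Q̄ = (S₀/π) × [bracket] = (1361/π) × 0.617242 = 267.40 W/m².
Ratio Q̄_A / Q̄_B = 99.646 / 267.40 = 0.3726.

Q̄_A / Q̄_B ≈ 0.373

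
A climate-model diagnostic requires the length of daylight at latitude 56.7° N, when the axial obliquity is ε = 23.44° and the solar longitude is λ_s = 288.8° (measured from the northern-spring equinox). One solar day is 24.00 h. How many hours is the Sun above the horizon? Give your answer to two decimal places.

Solar declination: sin δ = sin ε · sin λ_s = sin 23.44° × sin 288.8° = -0.37657, so δ = -22.121°.
cos H₀ = −tan φ · tan δ = −tan(+56.7°) × tan(-22.121°) = 0.6188, so H₀ = 0.9036 rad = 51.77°.
Daylight = 2H₀/(2π) × 24.00 h = (0.9036/π) × 24.00 = 6.90 h.

6.90 h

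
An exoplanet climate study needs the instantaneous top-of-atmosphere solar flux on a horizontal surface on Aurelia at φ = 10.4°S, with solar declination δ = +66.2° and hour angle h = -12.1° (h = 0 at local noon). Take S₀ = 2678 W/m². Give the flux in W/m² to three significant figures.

597 W/m²

cos θ_z = sin φ sin δ + cos φ cos δ cos h = -0.165168 + 0.388097 = 0.222929.
Flux = S₀ · cos θ_z = 2678 × 0.222929 = 597.0 W/m².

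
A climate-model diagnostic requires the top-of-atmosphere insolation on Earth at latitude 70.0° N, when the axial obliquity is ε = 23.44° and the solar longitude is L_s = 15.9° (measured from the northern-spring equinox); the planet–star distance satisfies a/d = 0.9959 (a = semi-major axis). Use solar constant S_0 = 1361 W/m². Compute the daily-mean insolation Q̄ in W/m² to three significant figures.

Solar declination: sin δ = sin ε · sin L_s = sin 23.44° × sin 15.9° = 0.10898, so δ = +6.256°.
cos h₀ = −tan(+70.0°) tan(+6.256°) = -0.3012, h₀ = 1.8768 rad.
Bracket: h₀ sin ϕ sin δ + cos ϕ cos δ sin h₀ = 1.8768×0.93969×0.10898 + 0.34202×0.99404×0.95356 = 0.192198 + 0.324193 = 0.516391.
Inverse-square distance factor (a/d)² = 0.9959² = 0.991817.
Q̄ = (S_0/π) × 0.991817 × [bracket] = (1361/π) × 0.991817 × 0.516391 = 221.9 W/m².

Q̄ ≈ 222 W/m²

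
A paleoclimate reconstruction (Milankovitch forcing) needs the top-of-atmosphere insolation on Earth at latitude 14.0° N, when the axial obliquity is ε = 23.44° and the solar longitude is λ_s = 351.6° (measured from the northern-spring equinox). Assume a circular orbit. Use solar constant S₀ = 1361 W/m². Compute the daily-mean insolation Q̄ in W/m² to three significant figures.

Q̄ ≈ 410 W/m²

Solar declination: sin δ = sin ε · sin λ_s = sin 23.44° × sin 351.6° = -0.05811, so δ = -3.331°.
cos H₀ = −tan(+14.0°) tan(-3.331°) = 0.0145, H₀ = 1.5563 rad.
Bracket: H₀ sin φ sin δ + cos φ cos δ sin H₀ = 1.5563×0.24192×-0.05811 + 0.97030×0.99831×0.99989 = -0.021878 + 0.968554 = 0.946676.
Q̄ = (S₀/π) × [bracket] = (1361/π) × 0.946676 = 410.1 W/m².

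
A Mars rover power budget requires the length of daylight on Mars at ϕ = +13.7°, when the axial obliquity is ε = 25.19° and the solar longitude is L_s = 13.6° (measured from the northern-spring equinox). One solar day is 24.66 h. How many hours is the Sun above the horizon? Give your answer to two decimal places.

Solar declination: sin δ = sin ε · sin L_s = sin 25.19° × sin 13.6° = 0.10008, so δ = +5.744°.
cos h₀ = −tan ϕ · tan δ = −tan(+13.7°) × tan(+5.744°) = -0.0245, so h₀ = 1.5953 rad = 91.41°.
Daylight = 2h₀/(2π) × 24.66 h = (1.5953/π) × 24.66 = 12.52 h.

12.52 h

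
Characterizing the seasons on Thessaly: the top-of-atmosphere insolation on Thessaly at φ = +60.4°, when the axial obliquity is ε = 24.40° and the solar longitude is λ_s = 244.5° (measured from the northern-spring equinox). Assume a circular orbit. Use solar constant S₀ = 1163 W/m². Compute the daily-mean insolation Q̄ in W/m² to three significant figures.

Solar declination: sin δ = sin ε · sin λ_s = sin 24.40° × sin 244.5° = -0.37286, so δ = -21.892°.
cos H₀ = −tan(+60.4°) tan(-21.892°) = 0.7074, H₀ = 0.7850 rad.
Bracket: H₀ sin φ sin δ + cos φ cos δ sin H₀ = 0.7850×0.86949×-0.37286 + 0.49394×0.92789×0.70685 = -0.254495 + 0.323965 = 0.069470.
Q̄ = (S₀/π) × [bracket] = (1163/π) × 0.069470 = 25.72 W/m².

Q̄ ≈ 25.7 W/m²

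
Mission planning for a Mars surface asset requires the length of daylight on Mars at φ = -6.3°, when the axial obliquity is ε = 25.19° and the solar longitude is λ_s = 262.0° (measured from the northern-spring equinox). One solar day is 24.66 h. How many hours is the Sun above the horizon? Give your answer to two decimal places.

12.73 h

Solar declination: sin δ = sin ε · sin λ_s = sin 25.19° × sin 262.0° = -0.42148, so δ = -24.928°.
cos H₀ = −tan φ · tan δ = −tan(-6.3°) × tan(-24.928°) = -0.0513, so H₀ = 1.6221 rad = 92.94°.
Daylight = 2H₀/(2π) × 24.66 h = (1.6221/π) × 24.66 = 12.73 h.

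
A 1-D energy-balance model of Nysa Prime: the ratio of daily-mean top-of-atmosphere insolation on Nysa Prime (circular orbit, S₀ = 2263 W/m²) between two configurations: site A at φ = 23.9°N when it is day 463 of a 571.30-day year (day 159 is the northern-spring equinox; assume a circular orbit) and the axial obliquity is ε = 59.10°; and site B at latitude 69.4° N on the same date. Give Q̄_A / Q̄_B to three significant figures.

Q̄_A / Q̄_B ≈ 6.02

— Configuration A (φ=+23.9°):
Solar longitude: λ_s = 360° × (463 − 159)/571.30 = 191.563°.
sin δ = sin 59.10° × sin 191.563° = -0.17200, so δ = -9.904°.
cos H₀ = −tan(+23.9°) tan(-9.904°) = 0.0774, H₀ = 1.4933 rad.
Bracket: H₀ sin φ sin δ + cos φ cos δ sin H₀ = 1.4933×0.40514×-0.17200 + 0.91425×0.98510×0.99700 = -0.104059 + 0.897926 = 0.793867.
Q̄ = (S₀/π) × [bracket] = (2263/π) × 0.793867 = 571.85 W/m².
— Configuration B (φ=+69.4°):
cos H₀ = −tan(+69.4°) tan(-9.904°) = 0.4645, H₀ = 1.0877 rad.
Bracket: H₀ sin φ sin δ + cos φ cos δ sin H₀ = 1.0877×0.93606×-0.17200 + 0.35184×0.98510×0.88557 = -0.175122 + 0.306936 = 0.131814.
Q̄ = (S₀/π) × [bracket] = (2263/π) × 0.131814 = 94.950 W/m².
Ratio Q̄_A / Q̄_B = 571.85 / 94.950 = 6.023.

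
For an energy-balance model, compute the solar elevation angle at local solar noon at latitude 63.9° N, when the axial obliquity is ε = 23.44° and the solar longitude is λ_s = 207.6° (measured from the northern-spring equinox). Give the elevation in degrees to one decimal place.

Solar declination: sin δ = sin ε · sin λ_s = sin 23.44° × sin 207.6° = -0.18429, so δ = -10.620°.
At local noon the hour angle is zero, so the zenith angle equals |φ − δ| = |+63.9° − (-10.620°)| = 74.520°.
Elevation = 90° − 74.520° = 15.5°.

15.5°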